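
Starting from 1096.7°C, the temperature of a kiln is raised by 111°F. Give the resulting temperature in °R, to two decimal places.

The 111°F change is an interval, so only the factor 5/9 applies: +111 × 5/9 = +61.6667°C.
Final Celsius temperature: 1096.7000 + 61.6667 = 1158.3667°C.
In Rankine: 1158.3667 × 1.8 + 491.67 = 2576.73°R.

2576.73°R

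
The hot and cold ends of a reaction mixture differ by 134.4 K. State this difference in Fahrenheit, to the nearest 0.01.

241.92°F

For a temperature interval the offset drops out; only the factor 1.8 applies.
134.4 × 1.8 = 241.92.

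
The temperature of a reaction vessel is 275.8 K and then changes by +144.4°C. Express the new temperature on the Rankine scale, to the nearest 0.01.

Initial temperature in Celsius: 275.8 - 273.15 = 2.6500°C.
Final Celsius temperature: 2.6500 + 144.4000 = 147.0500°C.
In Rankine: 147.0500 × 1.8 + 491.67 = 756.36°R.

756.36°R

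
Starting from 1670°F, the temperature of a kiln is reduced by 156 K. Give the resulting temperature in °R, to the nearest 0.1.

Initial temperature in Celsius: (1670 - 32) × 5/9 = 910.0000°C.
The 156 K change is an interval; Kelvin and Celsius degrees are the same size, so ΔC = -156°C.
Final Celsius temperature: 910.0000 - 156.0000 = 754.0000°C.
In Rankine: 754.0000 × 1.8 + 491.67 = 1848.9°R.

1848.9°R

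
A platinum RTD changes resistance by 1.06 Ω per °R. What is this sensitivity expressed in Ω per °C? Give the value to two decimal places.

1.91 Ω per °C

Since only a temperature interval is involved, the additive offset between the scales drops out.
A change of 1°C is a change of 1.8°R, so per °C the value is 1.06 × 1.8 = 1.91.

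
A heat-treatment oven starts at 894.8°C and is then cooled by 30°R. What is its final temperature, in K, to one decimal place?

The 30°R change is an interval, so only the factor 5/9 applies: -30 × 5/9 = -16.6667°C.
Final Celsius temperature: 894.8000 - 16.6667 = 878.1333°C.
In kelvin: 878.1333 + 273.15 = 1151.3 K.

1151.3 K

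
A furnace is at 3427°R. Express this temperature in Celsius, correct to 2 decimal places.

In Celsius: (3427 - 491.67) × 5/9 = 1630.7389°C.

1630.74°C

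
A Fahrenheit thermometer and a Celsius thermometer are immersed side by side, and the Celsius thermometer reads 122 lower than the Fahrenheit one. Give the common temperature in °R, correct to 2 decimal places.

694.17°R

Let x be the Fahrenheit reading; then the Celsius reading is 5/9·x - 17.7778.
(5/9·x - 17.7778) - x = -122  ⇒  (-4/9)·x = -104.222  ⇒  x = 234.5000°F.
In Celsius: (234.5 - 32) × 5/9 = 112.5000°C.
In Rankine: 112.5000 × 1.8 + 491.67 = 694.17°R.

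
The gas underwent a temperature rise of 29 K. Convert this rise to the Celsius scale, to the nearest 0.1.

29.0°C

Kelvin and Celsius degrees are the same size, so the interval is unchanged: 29.0.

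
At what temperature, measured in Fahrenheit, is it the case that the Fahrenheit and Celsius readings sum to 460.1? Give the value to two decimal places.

307.21°F

Let F be the Fahrenheit reading. The Celsius reading is C = 5/9·F - 17.7778.
Require F + C = 460.1: (14/9)·F - 17.7778 = 460.1.
F = (460.1 + 17.7778) / (14/9) = 307.21.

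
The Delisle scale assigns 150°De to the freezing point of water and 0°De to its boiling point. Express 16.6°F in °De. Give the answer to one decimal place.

162.8°De

First in Celsius: (16.6 - 32) × 5/9 = -8.5556°C.
Linearly onto the Delisle scale: 150 + (-8.5556 / 100) × (0 - 150) = 162.8°De.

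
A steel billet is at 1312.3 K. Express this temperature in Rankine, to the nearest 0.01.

In Celsius: 1312.3 - 273.15 = 1039.1500°C.
In Rankine: 1039.1500 × 1.8 + 491.67 = 2362.14°R.

2362.14°R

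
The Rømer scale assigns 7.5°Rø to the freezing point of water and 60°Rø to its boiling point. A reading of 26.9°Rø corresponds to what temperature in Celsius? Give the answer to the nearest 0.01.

36.95°C

Linear interpolation between the fixed points: C = (26.9 - 7.5) × 100 / (60 - 7.5) = 36.9524°C.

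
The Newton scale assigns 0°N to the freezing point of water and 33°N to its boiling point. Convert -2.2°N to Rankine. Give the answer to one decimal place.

Linear interpolation between the fixed points: C = (-2.2 - 0) × 100 / (33 - 0) = -6.6667°C.
Then -6.6667 × 1.8 + 491.67 = 479.7°R.

479.7°R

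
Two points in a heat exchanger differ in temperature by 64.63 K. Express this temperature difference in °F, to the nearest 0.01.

For a temperature interval the offset drops out; only the factor 1.8 applies.
64.63 × 1.8 = 116.33.

116.33°F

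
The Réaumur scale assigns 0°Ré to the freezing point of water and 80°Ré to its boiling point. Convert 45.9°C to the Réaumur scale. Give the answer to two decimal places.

36.72°Ré

Linearly onto the Réaumur scale: 0 + (45.9000 / 100) × (80 - 0) = 36.72°Ré.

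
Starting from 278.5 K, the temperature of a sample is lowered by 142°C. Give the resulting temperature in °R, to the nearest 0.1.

245.7°R

Initial temperature in Celsius: 278.5 - 273.15 = 5.3500°C.
Final Celsius temperature: 5.3500 - 142.0000 = -136.6500°C.
In Rankine: -136.6500 × 1.8 + 491.67 = 245.7°R.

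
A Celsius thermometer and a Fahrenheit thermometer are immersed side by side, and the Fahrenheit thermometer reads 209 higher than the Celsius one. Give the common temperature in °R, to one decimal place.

889.9°R

Let x be the Celsius reading; then the Fahrenheit reading is 1.8·x + 32.
(1.8·x + 32) - x = 209  ⇒  (0.8)·x = 177  ⇒  x = 221.2500°C.
In Rankine: 221.2500 × 1.8 + 491.67 = 889.9°R.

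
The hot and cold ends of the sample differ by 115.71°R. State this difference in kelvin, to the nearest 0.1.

An interval of 1°R corresponds to 5/9 K.
115.71 × 5/9 = 64.3.

64.3 K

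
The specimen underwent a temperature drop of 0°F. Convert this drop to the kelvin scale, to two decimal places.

An interval of 1°F corresponds to 5/9 K.
0 × 5/9 = 0.00.

0.00 K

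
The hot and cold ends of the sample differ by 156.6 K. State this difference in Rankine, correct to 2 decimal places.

281.88°R

An interval of 1 K corresponds to 1.8°R.
156.6 × 1.8 = 281.88.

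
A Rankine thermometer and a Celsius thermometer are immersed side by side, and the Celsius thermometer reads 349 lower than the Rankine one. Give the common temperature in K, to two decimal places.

Let x be the Rankine reading; then the Celsius reading is 5/9·x - 273.15.
(5/9·x - 273.15) - x = -349  ⇒  (-4/9)·x = -75.85  ⇒  x = 170.6625°R.
In Celsius: (170.6625 - 491.67) × 5/9 = -178.3375°C.
In kelvin: -178.3375 + 273.15 = 94.81 K.

94.81 K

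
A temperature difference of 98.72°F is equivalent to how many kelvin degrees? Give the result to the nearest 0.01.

54.84 K

An interval of 1°F corresponds to 5/9 K.
98.72 × 5/9 = 54.84.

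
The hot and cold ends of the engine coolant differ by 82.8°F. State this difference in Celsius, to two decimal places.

46.00°C

Only the scale ratio 5/9 matters for a change in temperature.
82.8 × 5/9 = 46.00.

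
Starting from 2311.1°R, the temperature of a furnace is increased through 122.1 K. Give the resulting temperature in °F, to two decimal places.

2071.21°F

Initial temperature in Celsius: (2311.1 - 491.67) × 5/9 = 1010.7944°C.
The 122.1 K change is an interval; Kelvin and Celsius degrees are the same size, so ΔC = +122.1°C.
Final Celsius temperature: 1010.7944 + 122.1000 = 1132.8944°C.
In Fahrenheit: 1132.8944 × 1.8 + 32 = 2071.21°F.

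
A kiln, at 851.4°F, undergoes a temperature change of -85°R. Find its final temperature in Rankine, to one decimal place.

1226.1°R

Initial temperature in Celsius: (851.4 - 32) × 5/9 = 455.2222°C.
The 85°R change is an interval, so only the factor 5/9 applies: -85 × 5/9 = -47.2222°C.
Final Celsius temperature: 455.2222 - 47.2222 = 408.0000°C.
In Rankine: 408.0000 × 1.8 + 491.67 = 1226.1°R.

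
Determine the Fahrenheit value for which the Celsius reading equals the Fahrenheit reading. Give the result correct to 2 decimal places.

Let F be the Fahrenheit reading. The Celsius reading is C = 5/9·F - 17.7778.
Set C = F: 5/9·F - 17.7778 = F.
(-4/9)·F = 17.7778  ⇒  F = -40.00.

-40.00°F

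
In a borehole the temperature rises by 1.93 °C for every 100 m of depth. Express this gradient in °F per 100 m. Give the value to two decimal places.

Since only a temperature interval is involved, the additive offset between the scales drops out.
A change of 1°C is a change of 1.8°F, so 1.93 × 1.8 = 3.47.

3.47 °F/100 m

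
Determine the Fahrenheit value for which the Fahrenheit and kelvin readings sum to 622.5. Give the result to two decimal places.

Let F be the Fahrenheit reading. The kelvin reading is K = 5/9·F + 255.372.
Require F + K = 622.5: (14/9)·F + 255.372 = 622.5.
F = (622.5 - 255.372) / (14/9) = 236.01.

236.01°F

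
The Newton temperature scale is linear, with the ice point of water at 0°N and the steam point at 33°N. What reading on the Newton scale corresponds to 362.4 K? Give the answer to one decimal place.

First in Celsius: 362.4 - 273.15 = 89.2500°C.
Linearly onto the Newton scale: 0 + (89.2500 / 100) × (33 - 0) = 29.5°N.

29.5°N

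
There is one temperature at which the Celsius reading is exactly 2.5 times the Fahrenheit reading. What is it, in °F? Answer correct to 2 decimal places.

Let F be the Fahrenheit reading. The Celsius reading is C = 5/9·F - 17.7778.
Require C = 2.5·F: 5/9·F - 17.7778 = 2.5·F.
(-35/18)·F = 17.7778  ⇒  F = -9.14.

-9.14°F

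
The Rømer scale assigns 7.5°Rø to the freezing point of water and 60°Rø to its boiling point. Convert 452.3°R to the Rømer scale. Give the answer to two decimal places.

First in Celsius: (452.3 - 491.67) × 5/9 = -21.8722°C.
Linearly onto the Rømer scale: 7.5 + (-21.8722 / 100) × (60 - 7.5) = -3.98°Rø.

-3.98°Rø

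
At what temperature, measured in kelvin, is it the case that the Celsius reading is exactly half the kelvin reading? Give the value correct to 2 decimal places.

Let K be the kelvin reading. The Celsius reading is C = 1·K - 273.15.
Require C = 0.5·K: 1·K - 273.15 = 0.5·K.
(0.5)·K = 273.15  ⇒  K = 546.30.

546.30 K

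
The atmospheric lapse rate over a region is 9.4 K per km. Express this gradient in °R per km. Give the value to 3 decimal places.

16.920 °R/km

Since only a temperature interval is involved, the additive offset between the scales drops out.
A change of 1 K is a change of 1.8°R, so 9.4 × 1.8 = 16.920.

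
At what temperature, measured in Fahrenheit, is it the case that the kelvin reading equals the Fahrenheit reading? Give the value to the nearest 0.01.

574.59°F

Let F be the Fahrenheit reading. The kelvin reading is K = 5/9·F + 255.372.
Set K = F: 5/9·F + 255.372 = F.
(-4/9)·F = -255.372  ⇒  F = 574.59.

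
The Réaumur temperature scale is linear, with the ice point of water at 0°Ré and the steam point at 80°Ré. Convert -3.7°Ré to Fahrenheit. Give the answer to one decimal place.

Linear interpolation between the fixed points: C = (-3.7 - 0) × 100 / (80 - 0) = -4.6250°C.
Then -4.6250 × 1.8 + 32 = 23.7°F.

23.7°F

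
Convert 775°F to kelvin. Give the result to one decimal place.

685.9 K

In Celsius: (775 - 32) × 5/9 = 412.7778°C.
In kelvin: 412.7778 + 273.15 = 685.9 K.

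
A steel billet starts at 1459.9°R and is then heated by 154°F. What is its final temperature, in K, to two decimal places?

896.61 K

Initial temperature in Celsius: (1459.9 - 491.67) × 5/9 = 537.9056°C.
The 154°F change is an interval, so only the factor 5/9 applies: +154 × 5/9 = +85.5556°C.
Final Celsius temperature: 537.9056 + 85.5556 = 623.4611°C.
In kelvin: 623.4611 + 273.15 = 896.61 K.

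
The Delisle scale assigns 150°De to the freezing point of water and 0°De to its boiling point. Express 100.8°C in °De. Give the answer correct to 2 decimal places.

-1.20°De

Linearly onto the Delisle scale: 150 + (100.8000 / 100) × (0 - 150) = -1.20°De.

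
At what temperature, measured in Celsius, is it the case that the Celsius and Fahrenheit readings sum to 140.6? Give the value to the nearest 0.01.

Let C be the Celsius reading. The Fahrenheit reading is F = 1.8·C + 32.
Require C + F = 140.6: (2.8)·C + 32 = 140.6.
C = (140.6 - 32) / (2.8) = 38.79.

38.79°C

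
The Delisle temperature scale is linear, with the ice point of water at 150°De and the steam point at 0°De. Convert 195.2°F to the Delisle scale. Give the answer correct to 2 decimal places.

First in Celsius: (195.2 - 32) × 5/9 = 90.6667°C.
Linearly onto the Delisle scale: 150 + (90.6667 / 100) × (0 - 150) = 14.00°De.

14.00°De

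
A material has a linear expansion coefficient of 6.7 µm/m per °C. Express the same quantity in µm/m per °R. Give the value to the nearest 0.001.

3.722 µm/m per °R

Since only a temperature interval is involved, the additive offset between the scales drops out.
A change of 1°R is a change of 5/9°C, so per °R the value is 6.7 × 5/9 = 3.722.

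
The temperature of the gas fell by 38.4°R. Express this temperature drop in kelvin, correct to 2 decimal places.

21.33 K

Only the scale ratio 5/9 matters for a change in temperature.
38.4 × 5/9 = 21.33.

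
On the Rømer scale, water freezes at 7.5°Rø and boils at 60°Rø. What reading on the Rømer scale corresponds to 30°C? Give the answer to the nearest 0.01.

Linearly onto the Rømer scale: 7.5 + (30.0000 / 100) × (60 - 7.5) = 23.25°Rø.

23.25°Rø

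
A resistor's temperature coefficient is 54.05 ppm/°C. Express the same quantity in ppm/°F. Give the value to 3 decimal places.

The quantity depends on a temperature interval, so only the ratio of degree sizes applies; the offset between the scales is irrelevant.
A change of 1°F is a change of 5/9°C, so per °F the value is 54.05 × 5/9 = 30.028.

30.028 ppm/°F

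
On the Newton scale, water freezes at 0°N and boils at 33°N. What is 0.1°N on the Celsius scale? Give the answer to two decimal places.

0.30°C

Linear interpolation between the fixed points: C = (0.1 - 0) × 100 / (33 - 0) = 0.3030°C.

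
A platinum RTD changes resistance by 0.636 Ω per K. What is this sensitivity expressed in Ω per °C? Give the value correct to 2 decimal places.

Since only a temperature interval is involved, the additive offset between the scales drops out.
A change of 1°C is a change of 1 K, so per °C the value is 0.636 × 1 = 0.64.

0.64 Ω per °C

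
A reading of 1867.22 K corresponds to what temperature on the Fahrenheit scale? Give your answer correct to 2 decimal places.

2901.33°F

In Celsius: 1867.22 - 273.15 = 1594.0700°C.
In Fahrenheit: 1594.0700 × 1.8 + 32 = 2901.33°F.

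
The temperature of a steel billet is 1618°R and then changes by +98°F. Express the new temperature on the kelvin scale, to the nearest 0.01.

Initial temperature in Celsius: (1618 - 491.67) × 5/9 = 625.7389°C.
The 98°F change is an interval, so only the factor 5/9 applies: +98 × 5/9 = +54.4444°C.
Final Celsius temperature: 625.7389 + 54.4444 = 680.1833°C.
In kelvin: 680.1833 + 273.15 = 953.33 K.

953.33 K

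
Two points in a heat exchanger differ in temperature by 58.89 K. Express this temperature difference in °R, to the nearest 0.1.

106.0°R

Only the scale ratio 1.8 matters for a change in temperature.
58.89 × 1.8 = 106.0.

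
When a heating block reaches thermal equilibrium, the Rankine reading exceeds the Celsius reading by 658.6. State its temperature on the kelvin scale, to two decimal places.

Let x be the Celsius reading; then the Rankine reading is 1.8·x + 491.67.
(1.8·x + 491.67) - x = 658.6  ⇒  (0.8)·x = 166.93  ⇒  x = 208.6625°C.
In kelvin: 208.6625 + 273.15 = 481.81 K.

481.81 K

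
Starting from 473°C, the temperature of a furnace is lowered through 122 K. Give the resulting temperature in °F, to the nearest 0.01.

663.80°F

The 122 K change is an interval; Kelvin and Celsius degrees are the same size, so ΔC = -122°C.
Final Celsius temperature: 473.0000 - 122.0000 = 351.0000°C.
In Fahrenheit: 351.0000 × 1.8 + 32 = 663.80°F.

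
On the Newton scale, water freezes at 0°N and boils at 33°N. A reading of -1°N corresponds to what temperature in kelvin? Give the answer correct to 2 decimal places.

Linear interpolation between the fixed points: C = (-1 - 0) × 100 / (33 - 0) = -3.0303°C.
Then -3.0303 + 273.15 = 270.12 K.

270.12 K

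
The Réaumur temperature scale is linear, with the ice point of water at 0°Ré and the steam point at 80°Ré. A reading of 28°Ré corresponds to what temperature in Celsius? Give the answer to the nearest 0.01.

Linear interpolation between the fixed points: C = (28 - 0) × 100 / (80 - 0) = 35.0000°C.

35.00°C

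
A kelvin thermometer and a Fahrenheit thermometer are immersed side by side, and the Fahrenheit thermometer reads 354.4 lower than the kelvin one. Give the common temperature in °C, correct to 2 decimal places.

Let x be the kelvin reading; then the Fahrenheit reading is 1.8·x - 459.67.
(1.8·x - 459.67) - x = -354.4  ⇒  (0.8)·x = 105.27  ⇒  x = 131.5875 K.
In Celsius: 131.5875 - 273.15 = -141.56°C.

-141.56°C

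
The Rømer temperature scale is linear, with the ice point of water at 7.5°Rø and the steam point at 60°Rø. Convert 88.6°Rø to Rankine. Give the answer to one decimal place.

769.7°R

Linear interpolation between the fixed points: C = (88.6 - 7.5) × 100 / (60 - 7.5) = 154.4762°C.
Then 154.4762 × 1.8 + 491.67 = 769.7°R.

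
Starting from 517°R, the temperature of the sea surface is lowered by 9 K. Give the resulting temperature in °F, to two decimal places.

41.13°F

Initial temperature in Celsius: (517 - 491.67) × 5/9 = 14.0722°C.
The 9 K change is an interval; Kelvin and Celsius degrees are the same size, so ΔC = -9°C.
Final Celsius temperature: 14.0722 - 9.0000 = 5.0722°C.
In Fahrenheit: 5.0722 × 1.8 + 32 = 41.13°F.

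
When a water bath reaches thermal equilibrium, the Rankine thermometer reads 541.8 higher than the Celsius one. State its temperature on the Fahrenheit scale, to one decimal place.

Let x be the Celsius reading; then the Rankine reading is 1.8·x + 491.67.
(1.8·x + 491.67) - x = 541.8  ⇒  (0.8)·x = 50.13  ⇒  x = 62.6625°C.
In Fahrenheit: 62.6625 × 1.8 + 32 = 144.8°F.

144.8°F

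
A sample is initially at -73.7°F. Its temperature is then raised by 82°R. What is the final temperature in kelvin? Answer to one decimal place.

260.0 K

Initial temperature in Celsius: (-73.7 - 32) × 5/9 = -58.7222°C.
The 82°R change is an interval, so only the factor 5/9 applies: +82 × 5/9 = +45.5556°C.
Final Celsius temperature: -58.7222 + 45.5556 = -13.1667°C.
In kelvin: -13.1667 + 273.15 = 260.0 K.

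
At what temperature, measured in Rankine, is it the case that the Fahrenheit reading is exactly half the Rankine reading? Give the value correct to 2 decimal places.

919.34°R

Let R be the Rankine reading. The Fahrenheit reading is F = 1·R - 459.67.
Require F = 0.5·R: 1·R - 459.67 = 0.5·R.
(0.5)·R = 459.67  ⇒  R = 919.34.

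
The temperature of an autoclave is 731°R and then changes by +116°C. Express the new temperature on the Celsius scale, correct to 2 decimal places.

248.96°C

Initial temperature in Celsius: (731 - 491.67) × 5/9 = 132.9611°C.
Final Celsius temperature: 132.9611 + 116.0000 = 248.9611°C.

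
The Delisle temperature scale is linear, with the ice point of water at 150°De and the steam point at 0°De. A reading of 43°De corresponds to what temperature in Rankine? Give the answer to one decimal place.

Linear interpolation between the fixed points: C = (43 - 150) × 100 / (0 - 150) = 71.3333°C.
Then 71.3333 × 1.8 + 491.67 = 620.1°R.

620.1°R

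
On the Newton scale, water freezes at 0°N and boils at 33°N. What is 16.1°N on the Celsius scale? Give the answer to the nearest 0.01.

48.79°C

Linear interpolation between the fixed points: C = (16.1 - 0) × 100 / (33 - 0) = 48.7879°C.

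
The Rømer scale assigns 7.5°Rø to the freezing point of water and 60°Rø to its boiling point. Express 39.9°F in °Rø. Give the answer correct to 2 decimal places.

First in Celsius: (39.9 - 32) × 5/9 = 4.3889°C.
Linearly onto the Rømer scale: 7.5 + (4.3889 / 100) × (60 - 7.5) = 9.80°Rø.

9.80°Rø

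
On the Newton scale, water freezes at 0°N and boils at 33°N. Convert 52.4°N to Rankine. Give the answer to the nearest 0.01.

Linear interpolation between the fixed points: C = (52.4 - 0) × 100 / (33 - 0) = 158.7879°C.
Then 158.7879 × 1.8 + 491.67 = 777.49°R.

777.49°R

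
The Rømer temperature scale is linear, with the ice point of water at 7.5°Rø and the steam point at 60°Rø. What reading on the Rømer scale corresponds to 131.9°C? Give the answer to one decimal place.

Linearly onto the Rømer scale: 7.5 + (131.9000 / 100) × (60 - 7.5) = 76.7°Rø.

76.7°Rø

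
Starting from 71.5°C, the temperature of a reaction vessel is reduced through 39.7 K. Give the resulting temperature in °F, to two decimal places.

89.24°F

The 39.7 K change is an interval; Kelvin and Celsius degrees are the same size, so ΔC = -39.7°C.
Final Celsius temperature: 71.5000 - 39.7000 = 31.8000°C.
In Fahrenheit: 31.8000 × 1.8 + 32 = 89.24°F.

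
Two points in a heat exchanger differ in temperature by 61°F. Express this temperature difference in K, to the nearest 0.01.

33.89 K

For a temperature interval the offset drops out; only the factor 5/9 applies.
61 × 5/9 = 33.89.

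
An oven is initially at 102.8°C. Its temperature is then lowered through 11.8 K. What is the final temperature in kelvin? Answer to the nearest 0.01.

364.15 K

The 11.8 K change is an interval; Kelvin and Celsius degrees are the same size, so ΔC = -11.8°C.
Final Celsius temperature: 102.8000 - 11.8000 = 91.0000°C.
In kelvin: 91.0000 + 273.15 = 364.15 K.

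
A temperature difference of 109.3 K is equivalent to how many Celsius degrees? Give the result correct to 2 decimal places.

Kelvin and Celsius degrees are the same size, so the interval is unchanged: 109.30.

109.30°C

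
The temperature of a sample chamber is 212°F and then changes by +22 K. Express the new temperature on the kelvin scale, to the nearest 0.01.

Initial temperature in Celsius: (212 - 32) × 5/9 = 100.0000°C.
The 22 K change is an interval; Kelvin and Celsius degrees are the same size, so ΔC = +22°C.
Final Celsius temperature: 100.0000 + 22.0000 = 122.0000°C.
In kelvin: 122.0000 + 273.15 = 395.15 K.

395.15 K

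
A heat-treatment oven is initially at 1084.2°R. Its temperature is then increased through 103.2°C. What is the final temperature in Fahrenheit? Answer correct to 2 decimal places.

810.29°F

Initial temperature in Celsius: (1084.2 - 491.67) × 5/9 = 329.1833°C.
Final Celsius temperature: 329.1833 + 103.2000 = 432.3833°C.
In Fahrenheit: 432.3833 × 1.8 + 32 = 810.29°F.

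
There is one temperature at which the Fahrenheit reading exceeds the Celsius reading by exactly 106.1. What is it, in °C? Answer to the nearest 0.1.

Let C be the Celsius reading. The Fahrenheit reading is F = 1.8·C + 32.
Require F - C = 106.1: (0.8)·C + 32 = 106.1.
C = (106.1 - 32) / (0.8) = 92.6.

92.6°C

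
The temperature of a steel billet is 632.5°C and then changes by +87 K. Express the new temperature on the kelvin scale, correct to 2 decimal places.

992.65 K

The 87 K change is an interval; Kelvin and Celsius degrees are the same size, so ΔC = +87°C.
Final Celsius temperature: 632.5000 + 87.0000 = 719.5000°C.
In kelvin: 719.5000 + 273.15 = 992.65 K.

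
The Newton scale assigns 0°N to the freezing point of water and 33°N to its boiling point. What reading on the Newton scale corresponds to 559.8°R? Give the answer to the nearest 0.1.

12.5°N

First in Celsius: (559.8 - 491.67) × 5/9 = 37.8500°C.
Linearly onto the Newton scale: 0 + (37.8500 / 100) × (33 - 0) = 12.5°N.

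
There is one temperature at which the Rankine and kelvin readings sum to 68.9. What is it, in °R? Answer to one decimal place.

44.3°R

Let R be the Rankine reading. The kelvin reading is K = 5/9·R.
Require R + K = 68.9: (14/9)·R = 68.9.
R = (68.9) / (14/9) = 44.3.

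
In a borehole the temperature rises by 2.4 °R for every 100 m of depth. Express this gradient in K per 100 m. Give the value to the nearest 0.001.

Since only a temperature interval is involved, the additive offset between the scales drops out.
A change of 1°R is a change of 5/9 K, so 2.4 × 5/9 = 1.333.

1.333 K/100 m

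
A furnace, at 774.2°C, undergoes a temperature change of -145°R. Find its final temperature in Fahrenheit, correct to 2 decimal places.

The 145°R change is an interval, so only the factor 5/9 applies: -145 × 5/9 = -80.5556°C.
Final Celsius temperature: 774.2000 - 80.5556 = 693.6444°C.
In Fahrenheit: 693.6444 × 1.8 + 32 = 1280.56°F.

1280.56°F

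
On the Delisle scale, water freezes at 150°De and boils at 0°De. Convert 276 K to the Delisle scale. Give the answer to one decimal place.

First in Celsius: 276 - 273.15 = 2.8500°C.
Linearly onto the Delisle scale: 150 + (2.8500 / 100) × (0 - 150) = 145.7°De.

145.7°De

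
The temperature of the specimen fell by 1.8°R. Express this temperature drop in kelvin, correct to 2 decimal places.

For a temperature interval the offset drops out; only the factor 5/9 applies.
1.8 × 5/9 = 1.00.

1.00 K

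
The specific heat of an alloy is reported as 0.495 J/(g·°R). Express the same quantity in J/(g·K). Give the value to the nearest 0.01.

The quantity depends on a temperature interval, so only the ratio of degree sizes applies; the offset between the scales is irrelevant.
A change of 1 K is a change of 1.8°R, so per K the value is 0.495 × 1.8 = 0.89.

0.89 J/(g·K)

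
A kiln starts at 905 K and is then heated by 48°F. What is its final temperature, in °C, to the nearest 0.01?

Initial temperature in Celsius: 905 - 273.15 = 631.8500°C.
The 48°F change is an interval, so only the factor 5/9 applies: +48 × 5/9 = +26.6667°C.
Final Celsius temperature: 631.8500 + 26.6667 = 658.5167°C.

658.52°C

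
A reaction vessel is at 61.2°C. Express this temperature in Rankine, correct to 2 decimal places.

601.83°R

In Rankine: 61.2000 × 1.8 + 491.67 = 601.83°R.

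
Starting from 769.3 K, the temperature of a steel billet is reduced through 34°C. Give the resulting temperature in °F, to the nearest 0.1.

863.9°F

Initial temperature in Celsius: 769.3 - 273.15 = 496.1500°C.
Final Celsius temperature: 496.1500 - 34.0000 = 462.1500°C.
In Fahrenheit: 462.1500 × 1.8 + 32 = 863.9°F.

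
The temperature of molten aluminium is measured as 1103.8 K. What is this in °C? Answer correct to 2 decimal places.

In Celsius: 1103.8 - 273.15 = 830.6500°C.

830.65°C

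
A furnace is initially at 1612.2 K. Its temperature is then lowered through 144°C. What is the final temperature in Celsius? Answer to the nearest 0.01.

Initial temperature in Celsius: 1612.2 - 273.15 = 1339.0500°C.
Final Celsius temperature: 1339.0500 - 144.0000 = 1195.0500°C.

1195.05°C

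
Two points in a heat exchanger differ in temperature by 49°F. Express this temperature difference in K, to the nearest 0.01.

27.22 K

Only the scale ratio 5/9 matters for a change in temperature.
49 × 5/9 = 27.22.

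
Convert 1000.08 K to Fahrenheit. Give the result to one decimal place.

1340.5°F

In Celsius: 1000.08 - 273.15 = 726.9300°C.
In Fahrenheit: 726.9300 × 1.8 + 32 = 1340.5°F.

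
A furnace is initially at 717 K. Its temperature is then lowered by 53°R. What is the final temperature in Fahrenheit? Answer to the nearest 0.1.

Initial temperature in Celsius: 717 - 273.15 = 443.8500°C.
The 53°R change is an interval, so only the factor 5/9 applies: -53 × 5/9 = -29.4444°C.
Final Celsius temperature: 443.8500 - 29.4444 = 414.4056°C.
In Fahrenheit: 414.4056 × 1.8 + 32 = 777.9°F.

777.9°F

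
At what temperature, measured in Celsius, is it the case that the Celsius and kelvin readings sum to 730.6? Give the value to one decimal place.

228.7°C

Let C be the Celsius reading. The kelvin reading is K = 1·C + 273.15.
Require C + K = 730.6: (2)·C + 273.15 = 730.6.
C = (730.6 - 273.15) / (2) = 228.7.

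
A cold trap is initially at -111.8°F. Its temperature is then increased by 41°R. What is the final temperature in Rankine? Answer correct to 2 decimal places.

Initial temperature in Celsius: (-111.8 - 32) × 5/9 = -79.8889°C.
The 41°R change is an interval, so only the factor 5/9 applies: +41 × 5/9 = +22.7778°C.
Final Celsius temperature: -79.8889 + 22.7778 = -57.1111°C.
In Rankine: -57.1111 × 1.8 + 491.67 = 388.87°R.

388.87°R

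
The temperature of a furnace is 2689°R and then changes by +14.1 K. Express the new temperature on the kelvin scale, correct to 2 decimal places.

Initial temperature in Celsius: (2689 - 491.67) × 5/9 = 1220.7389°C.
The 14.1 K change is an interval; Kelvin and Celsius degrees are the same size, so ΔC = +14.1°C.
Final Celsius temperature: 1220.7389 + 14.1000 = 1234.8389°C.
In kelvin: 1234.8389 + 273.15 = 1507.99 K.

1507.99 K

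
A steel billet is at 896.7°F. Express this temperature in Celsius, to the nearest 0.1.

480.4°C

In Celsius: (896.7 - 32) × 5/9 = 480.3889°C.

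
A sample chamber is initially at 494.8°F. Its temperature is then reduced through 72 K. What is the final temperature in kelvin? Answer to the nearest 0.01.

Initial temperature in Celsius: (494.8 - 32) × 5/9 = 257.1111°C.
The 72 K change is an interval; Kelvin and Celsius degrees are the same size, so ΔC = -72°C.
Final Celsius temperature: 257.1111 - 72.0000 = 185.1111°C.
In kelvin: 185.1111 + 273.15 = 458.26 K.

458.26 K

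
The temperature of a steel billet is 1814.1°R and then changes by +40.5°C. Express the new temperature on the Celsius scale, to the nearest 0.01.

775.18°C

Initial temperature in Celsius: (1814.1 - 491.67) × 5/9 = 734.6833°C.
Final Celsius temperature: 734.6833 + 40.5000 = 775.1833°C.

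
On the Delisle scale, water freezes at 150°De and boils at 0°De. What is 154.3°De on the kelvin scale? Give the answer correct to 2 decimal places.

270.28 K

Linear interpolation between the fixed points: C = (154.3 - 150) × 100 / (0 - 150) = -2.8667°C.
Then -2.8667 + 273.15 = 270.28 K.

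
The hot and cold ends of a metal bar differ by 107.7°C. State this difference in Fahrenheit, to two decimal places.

193.86°F

For a temperature interval the offset drops out; only the factor 1.8 applies.
107.7 × 1.8 = 193.86.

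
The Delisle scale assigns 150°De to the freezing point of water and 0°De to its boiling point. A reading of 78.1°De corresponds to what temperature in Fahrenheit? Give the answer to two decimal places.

Linear interpolation between the fixed points: C = (78.1 - 150) × 100 / (0 - 150) = 47.9333°C.
Then 47.9333 × 1.8 + 32 = 118.28°F.

118.28°F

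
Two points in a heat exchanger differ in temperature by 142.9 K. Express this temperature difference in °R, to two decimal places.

For a temperature interval the offset drops out; only the factor 1.8 applies.
142.9 × 1.8 = 257.22.

257.22°R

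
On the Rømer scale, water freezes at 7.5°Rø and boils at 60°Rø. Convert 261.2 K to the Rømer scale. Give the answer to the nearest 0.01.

1.23°Rø

First in Celsius: 261.2 - 273.15 = -11.9500°C.
Linearly onto the Rømer scale: 7.5 + (-11.9500 / 100) × (60 - 7.5) = 1.23°Rø.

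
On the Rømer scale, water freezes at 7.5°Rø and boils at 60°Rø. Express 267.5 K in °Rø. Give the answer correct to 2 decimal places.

4.53°Rø

First in Celsius: 267.5 - 273.15 = -5.6500°C.
Linearly onto the Rømer scale: 7.5 + (-5.6500 / 100) × (60 - 7.5) = 4.53°Rø.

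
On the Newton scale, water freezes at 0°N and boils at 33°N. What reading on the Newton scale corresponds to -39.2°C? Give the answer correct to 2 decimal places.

Linearly onto the Newton scale: 0 + (-39.2000 / 100) × (33 - 0) = -12.94°N.

-12.94°N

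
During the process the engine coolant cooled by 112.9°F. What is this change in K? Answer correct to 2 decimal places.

62.72 K

Only the scale ratio 5/9 matters for a change in temperature.
112.9 × 5/9 = 62.72.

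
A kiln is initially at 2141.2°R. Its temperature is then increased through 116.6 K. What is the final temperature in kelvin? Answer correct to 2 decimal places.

Initial temperature in Celsius: (2141.2 - 491.67) × 5/9 = 916.4056°C.
The 116.6 K change is an interval; Kelvin and Celsius degrees are the same size, so ΔC = +116.6°C.
Final Celsius temperature: 916.4056 + 116.6000 = 1033.0056°C.
In kelvin: 1033.0056 + 273.15 = 1306.16 K.

1306.16 K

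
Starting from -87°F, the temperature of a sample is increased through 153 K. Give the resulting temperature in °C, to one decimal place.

86.9°C

Initial temperature in Celsius: (-87 - 32) × 5/9 = -66.1111°C.
The 153 K change is an interval; Kelvin and Celsius degrees are the same size, so ΔC = +153°C.
Final Celsius temperature: -66.1111 + 153.0000 = 86.8889°C.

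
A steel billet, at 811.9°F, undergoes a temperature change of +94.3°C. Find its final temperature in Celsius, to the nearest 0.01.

Initial temperature in Celsius: (811.9 - 32) × 5/9 = 433.2778°C.
Final Celsius temperature: 433.2778 + 94.3000 = 527.5778°C.

527.58°C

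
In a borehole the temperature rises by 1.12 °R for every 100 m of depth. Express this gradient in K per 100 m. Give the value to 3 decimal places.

The quantity depends on a temperature interval, so only the ratio of degree sizes applies; the offset between the scales is irrelevant.
A change of 1°R is a change of 5/9 K, so 1.12 × 5/9 = 0.622.

0.622 K/100 m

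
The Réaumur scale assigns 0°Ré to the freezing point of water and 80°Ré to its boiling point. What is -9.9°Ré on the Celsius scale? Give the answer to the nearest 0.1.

Linear interpolation between the fixed points: C = (-9.9 - 0) × 100 / (80 - 0) = -12.3750°C.

-12.4°C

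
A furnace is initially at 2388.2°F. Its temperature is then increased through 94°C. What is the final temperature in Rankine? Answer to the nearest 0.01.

3017.07°R

Initial temperature in Celsius: (2388.2 - 32) × 5/9 = 1309.0000°C.
Final Celsius temperature: 1309.0000 + 94.0000 = 1403.0000°C.
In Rankine: 1403.0000 × 1.8 + 491.67 = 3017.07°R.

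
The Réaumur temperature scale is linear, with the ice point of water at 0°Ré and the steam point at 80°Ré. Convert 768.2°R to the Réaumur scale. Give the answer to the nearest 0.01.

First in Celsius: (768.2 - 491.67) × 5/9 = 153.6278°C.
Linearly onto the Réaumur scale: 0 + (153.6278 / 100) × (80 - 0) = 122.90°Ré.

122.90°Ré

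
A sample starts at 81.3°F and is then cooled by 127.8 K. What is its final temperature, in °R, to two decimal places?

310.93°R

Initial temperature in Celsius: (81.3 - 32) × 5/9 = 27.3889°C.
The 127.8 K change is an interval; Kelvin and Celsius degrees are the same size, so ΔC = -127.8°C.
Final Celsius temperature: 27.3889 - 127.8000 = -100.4111°C.
In Rankine: -100.4111 × 1.8 + 491.67 = 310.93°R.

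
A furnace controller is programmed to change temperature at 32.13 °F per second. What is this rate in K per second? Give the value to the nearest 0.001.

17.850 K/second

Since only a temperature interval is involved, the additive offset between the scales drops out.
A change of 1°F is a change of 5/9 K, so 32.13 × 5/9 = 17.850.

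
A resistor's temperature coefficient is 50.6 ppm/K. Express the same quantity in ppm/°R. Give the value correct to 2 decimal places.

28.11 ppm/°R

Since only a temperature interval is involved, the additive offset between the scales drops out.
A change of 1°R is a change of 5/9 K, so per °R the value is 50.6 × 5/9 = 28.11.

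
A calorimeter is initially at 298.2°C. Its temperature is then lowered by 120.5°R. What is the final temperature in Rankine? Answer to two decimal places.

907.93°R

The 120.5°R change is an interval, so only the factor 5/9 applies: -120.5 × 5/9 = -66.9444°C.
Final Celsius temperature: 298.2000 - 66.9444 = 231.2556°C.
In Rankine: 231.2556 × 1.8 + 491.67 = 907.93°R.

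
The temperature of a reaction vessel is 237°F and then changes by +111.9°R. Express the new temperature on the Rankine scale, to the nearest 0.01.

808.57°R

Initial temperature in Celsius: (237 - 32) × 5/9 = 113.8889°C.
The 111.9°R change is an interval, so only the factor 5/9 applies: +111.9 × 5/9 = +62.1667°C.
Final Celsius temperature: 113.8889 + 62.1667 = 176.0556°C.
In Rankine: 176.0556 × 1.8 + 491.67 = 808.57°R.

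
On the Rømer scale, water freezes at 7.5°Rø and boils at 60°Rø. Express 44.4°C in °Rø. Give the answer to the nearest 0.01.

30.81°Rø

Linearly onto the Rømer scale: 7.5 + (44.4000 / 100) × (60 - 7.5) = 30.81°Rø.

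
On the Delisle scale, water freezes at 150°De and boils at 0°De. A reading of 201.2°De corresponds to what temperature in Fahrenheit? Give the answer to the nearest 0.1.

-29.4°F

Linear interpolation between the fixed points: C = (201.2 - 150) × 100 / (0 - 150) = -34.1333°C.
Then -34.1333 × 1.8 + 32 = -29.4°F.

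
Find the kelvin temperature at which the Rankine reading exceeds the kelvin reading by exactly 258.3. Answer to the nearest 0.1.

Let K be the kelvin reading. The Rankine reading is R = 1.8·K.
Require R - K = 258.3: (0.8)·K = 258.3.
K = (258.3) / (0.8) = 322.9.

322.9 K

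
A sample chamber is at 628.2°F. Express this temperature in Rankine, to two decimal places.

1087.87°R

In Celsius: (628.2 - 32) × 5/9 = 331.2222°C.
In Rankine: 331.2222 × 1.8 + 491.67 = 1087.87°R.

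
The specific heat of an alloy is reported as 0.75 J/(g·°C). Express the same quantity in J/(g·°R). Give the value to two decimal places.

The quantity depends on a temperature interval, so only the ratio of degree sizes applies; the offset between the scales is irrelevant.
A change of 1°R is a change of 5/9°C, so per °R the value is 0.75 × 5/9 = 0.42.

0.42 J/(g·°R)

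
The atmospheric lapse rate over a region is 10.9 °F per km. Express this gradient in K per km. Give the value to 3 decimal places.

The quantity depends on a temperature interval, so only the ratio of degree sizes applies; the offset between the scales is irrelevant.
A change of 1°F is a change of 5/9 K, so 10.9 × 5/9 = 6.056.

6.056 K/km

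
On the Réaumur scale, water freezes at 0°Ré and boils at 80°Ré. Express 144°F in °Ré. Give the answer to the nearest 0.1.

First in Celsius: (144 - 32) × 5/9 = 62.2222°C.
Linearly onto the Réaumur scale: 0 + (62.2222 / 100) × (80 - 0) = 49.8°Ré.

49.8°Ré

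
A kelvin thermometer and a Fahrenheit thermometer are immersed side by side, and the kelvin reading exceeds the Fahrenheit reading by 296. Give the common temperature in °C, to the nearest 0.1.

Let x be the kelvin reading; then the Fahrenheit reading is 1.8·x - 459.67.
(1.8·x - 459.67) - x = -296  ⇒  (0.8)·x = 163.67  ⇒  x = 204.5875 K.
In Celsius: 204.5875 - 273.15 = -68.6°C.

-68.6°C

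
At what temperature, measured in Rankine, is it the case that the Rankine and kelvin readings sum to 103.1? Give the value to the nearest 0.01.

66.28°R

Let R be the Rankine reading. The kelvin reading is K = 5/9·R.
Require R + K = 103.1: (14/9)·R = 103.1.
R = (103.1) / (14/9) = 66.28.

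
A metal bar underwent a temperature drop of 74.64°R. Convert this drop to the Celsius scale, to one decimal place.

41.5°C

An interval of 1°R corresponds to 5/9°C.
74.64 × 5/9 = 41.5.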